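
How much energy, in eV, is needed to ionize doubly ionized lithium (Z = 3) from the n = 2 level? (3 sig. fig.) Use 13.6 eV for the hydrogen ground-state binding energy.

30.6 eV

E_n = −13.6 Z²/n² = −122.4/n² eV for Z = 3.
E_2 = −122.4/4 = −30.6 eV, so ionization (to E = 0) requires 30.6 eV.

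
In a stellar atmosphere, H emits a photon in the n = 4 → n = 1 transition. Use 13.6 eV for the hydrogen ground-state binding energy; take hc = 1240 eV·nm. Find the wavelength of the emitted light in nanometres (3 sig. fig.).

ΔE = 13.60 × (1/1² − 1/4²) = 13.60 × 0.9375 = 12.75 eV.
λ = hc/ΔE = 1240 / 12.75 = 97.3 nm.

97.3 nm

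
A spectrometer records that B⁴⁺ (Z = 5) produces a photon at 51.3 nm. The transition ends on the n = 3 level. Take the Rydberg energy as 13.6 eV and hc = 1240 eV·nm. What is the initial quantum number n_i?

The photon energy is ΔE = hc/λ = 1240 / 51.3 = 24.17 eV.
With Z = 5, ΔE = 340.0 × (1/n_f² − 1/n_i²), so 1/n_f² − 1/n_i² = 0.07109.
With n_f = 3: 1/n_i² = 1/9 − 0.07109 = 0.04002, so n_i ≈ 5.00.

n_i = 5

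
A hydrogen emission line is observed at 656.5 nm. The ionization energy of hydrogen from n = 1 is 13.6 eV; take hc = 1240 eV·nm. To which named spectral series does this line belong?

Balmer

ΔE = 1240/656.5 = 1.889 eV.
This matches 13.6 × (1/2² − 1/3²), so n_f = 2: the Balmer series.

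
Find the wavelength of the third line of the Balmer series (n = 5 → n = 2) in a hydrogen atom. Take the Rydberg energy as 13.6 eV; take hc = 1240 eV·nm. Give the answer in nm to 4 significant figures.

434.2 nm

The Balmer series terminates on n_f = 2; the third line has n_i = 2+3 = 5.
ΔE = 13.60 × (1/2² − 1/5²) = 2.856 eV.
λ = 1240 / 2.856 = 434.2 nm.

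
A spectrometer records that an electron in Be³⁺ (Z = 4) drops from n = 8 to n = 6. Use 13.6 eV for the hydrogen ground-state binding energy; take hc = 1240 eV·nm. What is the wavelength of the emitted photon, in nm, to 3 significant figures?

469 nm

For Z = 4 the level energies scale as Z², so the effective Rydberg energy is 13.6 × 16 = 217.6 eV.
ΔE = 217.6 × (1/6² − 1/8²) = 217.6 × 0.01215 = 2.644 eV.
λ = hc/ΔE = 1240 / 2.644 = 469 nm.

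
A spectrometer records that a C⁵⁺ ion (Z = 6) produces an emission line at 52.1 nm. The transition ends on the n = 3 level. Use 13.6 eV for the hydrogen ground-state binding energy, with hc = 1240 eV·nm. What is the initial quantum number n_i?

n_i = 4

The photon energy is ΔE = hc/λ = 1240 / 52.1 = 23.80 eV.
With Z = 6, ΔE = 489.6 × (1/n_f² − 1/n_i²), so 1/n_f² − 1/n_i² = 0.04861.
With n_f = 3: 1/n_i² = 1/9 − 0.04861 = 0.06250, so n_i ≈ 4.00.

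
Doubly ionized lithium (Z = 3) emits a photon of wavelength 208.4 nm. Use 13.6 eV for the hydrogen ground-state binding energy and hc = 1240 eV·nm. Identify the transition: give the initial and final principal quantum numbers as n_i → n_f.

The photon energy is ΔE = hc/λ = 1240 / 208.4 = 5.950 eV.
With Z = 3, ΔE = 122.4 × (1/n_f² − 1/n_i²), so 1/n_f² − 1/n_i² = 0.04861.
Trying n_f = 3 gives 1/n_i² = 0.06250, i.e. n_i ≈ 4; this pair matches.

n_i = 4, n_f = 3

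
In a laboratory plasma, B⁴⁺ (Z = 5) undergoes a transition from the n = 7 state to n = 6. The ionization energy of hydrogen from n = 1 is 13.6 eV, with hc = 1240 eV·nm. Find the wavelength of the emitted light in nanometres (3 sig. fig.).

For Z = 5 the level energies scale as Z², so the effective Rydberg energy is 13.6 × 25 = 340.0 eV.
ΔE = 340.0 × (1/6² − 1/7²) = 340.0 × 0.007370 = 2.506 eV.
λ = hc/ΔE = 1240 / 2.506 = 495 nm.

495 nm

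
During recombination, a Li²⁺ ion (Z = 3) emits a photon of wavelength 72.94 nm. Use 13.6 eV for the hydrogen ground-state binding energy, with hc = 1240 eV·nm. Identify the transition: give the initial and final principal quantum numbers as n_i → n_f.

n_i = 3, n_f = 2

The photon energy is ΔE = hc/λ = 1240 / 72.94 = 17.00 eV.
With Z = 3, ΔE = 122.4 × (1/n_f² − 1/n_i²), so 1/n_f² − 1/n_i² = 0.1389.
Trying n_f = 2 gives 1/n_i² = 0.1111, i.e. n_i ≈ 3; this pair matches.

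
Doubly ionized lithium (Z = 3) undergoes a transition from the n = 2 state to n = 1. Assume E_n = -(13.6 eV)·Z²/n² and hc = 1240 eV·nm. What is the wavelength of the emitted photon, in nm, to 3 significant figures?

For Z = 3 the level energies scale as Z², so the effective Rydberg energy is 13.6 × 9 = 122.4 eV.
ΔE = 122.4 × (1/1² − 1/2²) = 122.4 × 0.7500 = 91.80 eV.
λ = hc/ΔE = 1240 / 91.80 = 13.5 nm.

13.5 nm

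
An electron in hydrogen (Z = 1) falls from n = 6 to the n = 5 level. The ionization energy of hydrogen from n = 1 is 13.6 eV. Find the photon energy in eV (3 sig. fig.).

0.166 eV

E_6 = −13.60/36 = −0.3778 eV and E_5 = −13.60/25 = −0.5440 eV.
The photon energy is |E_6 − E_5| = 0.166 eV.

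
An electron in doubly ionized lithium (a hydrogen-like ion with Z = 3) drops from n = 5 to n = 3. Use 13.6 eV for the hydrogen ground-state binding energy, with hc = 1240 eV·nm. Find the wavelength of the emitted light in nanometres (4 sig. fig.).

142.5 nm

For Z = 3 the level energies scale as Z², so the effective Rydberg energy is 13.6 × 9 = 122.4 eV.
ΔE = 122.4 × (1/3² − 1/5²) = 122.4 × 0.07111 = 8.704 eV.
λ = hc/ΔE = 1240 / 8.704 = 142.5 nm.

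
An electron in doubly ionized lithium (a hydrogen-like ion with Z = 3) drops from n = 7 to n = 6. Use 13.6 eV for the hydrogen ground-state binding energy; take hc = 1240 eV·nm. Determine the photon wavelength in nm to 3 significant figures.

1370 nm

For Z = 3 the level energies scale as Z², so the effective Rydberg energy is 13.6 × 9 = 122.4 eV.
ΔE = 122.4 × (1/6² − 1/7²) = 122.4 × 0.007370 = 0.9020 eV.
λ = hc/ΔE = 1240 / 0.9020 = 1370 nm.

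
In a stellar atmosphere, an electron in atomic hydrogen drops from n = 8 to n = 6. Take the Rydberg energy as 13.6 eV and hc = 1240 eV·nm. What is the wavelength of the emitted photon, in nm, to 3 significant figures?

7500 nm

ΔE = 13.60 × (1/6² − 1/8²) = 13.60 × 0.01215 = 0.1653 eV.
λ = hc/ΔE = 1240 / 0.1653 = 7500 nm.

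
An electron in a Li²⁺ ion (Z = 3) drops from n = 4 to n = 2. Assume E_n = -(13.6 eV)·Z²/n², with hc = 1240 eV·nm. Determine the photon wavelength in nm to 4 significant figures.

54.03 nm

For Z = 3 the level energies scale as Z², so the effective Rydberg energy is 13.6 × 9 = 122.4 eV.
ΔE = 122.4 × (1/2² − 1/4²) = 122.4 × 0.1875 = 22.95 eV.
λ = hc/ΔE = 1240 / 22.95 = 54.03 nm.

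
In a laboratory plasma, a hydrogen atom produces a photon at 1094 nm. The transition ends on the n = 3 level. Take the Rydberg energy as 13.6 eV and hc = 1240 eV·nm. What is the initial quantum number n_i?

n_i = 6

The photon energy is ΔE = hc/λ = 1240 / 1094 = 1.133 eV.
With Z = 1, ΔE = 13.60 × (1/n_f² − 1/n_i²), so 1/n_f² − 1/n_i² = 0.08334.
With n_f = 3: 1/n_i² = 1/9 − 0.08334 = 0.02777, so n_i ≈ 6.00.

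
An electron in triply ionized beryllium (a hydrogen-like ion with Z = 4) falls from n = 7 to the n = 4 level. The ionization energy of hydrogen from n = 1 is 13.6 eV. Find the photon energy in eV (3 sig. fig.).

The Bohr energies scale as Z², so for Z = 4: E_n = −217.6/n² eV.
E_7 = −217.6/49 = −4.441 eV and E_4 = −217.6/16 = −13.60 eV.
The photon energy is |E_7 − E_4| = 9.16 eV.

9.16 eV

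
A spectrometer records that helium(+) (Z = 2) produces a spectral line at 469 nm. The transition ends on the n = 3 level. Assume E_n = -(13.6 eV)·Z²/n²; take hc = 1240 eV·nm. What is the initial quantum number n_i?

n_i = 4

The photon energy is ΔE = hc/λ = 1240 / 469 = 2.644 eV.
With Z = 2, ΔE = 54.40 × (1/n_f² − 1/n_i²), so 1/n_f² − 1/n_i² = 0.04860.
With n_f = 3: 1/n_i² = 1/9 − 0.04860 = 0.06251, so n_i ≈ 4.00.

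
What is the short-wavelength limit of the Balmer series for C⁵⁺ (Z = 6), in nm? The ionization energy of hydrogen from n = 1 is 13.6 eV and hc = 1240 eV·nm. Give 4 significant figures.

The Balmer series has lower level n_f = 2; the series limit corresponds to n_i → ∞.
ΔE_max = 13.6 × 36 / 2² = 122.4 eV.
λ_min = 1240 / 122.4 = 10.13 nm.

10.13 nm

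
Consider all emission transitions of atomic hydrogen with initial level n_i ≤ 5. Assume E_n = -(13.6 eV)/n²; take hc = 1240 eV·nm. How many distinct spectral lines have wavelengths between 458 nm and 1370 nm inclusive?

3

Enumerate all n_i → n_f pairs with 1 ≤ n_f < n_i ≤ 5 and compute λ = 1240 / [13.6·1·(1/n_f² − 1/n_i²)].
Lines falling in [458, 1370] nm: 4→2 (486.3 nm), 3→2 (656.5 nm), 5→3 (1282 nm).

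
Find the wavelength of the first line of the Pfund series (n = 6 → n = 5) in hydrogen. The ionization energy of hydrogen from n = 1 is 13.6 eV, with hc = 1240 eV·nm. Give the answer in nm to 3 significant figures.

7460 nm

The Pfund series terminates on n_f = 5; the first line has n_i = 5+1 = 6.
ΔE = 13.60 × (1/5² − 1/6²) = 0.1662 eV.
λ = 1240 / 0.1662 = 7460 nm.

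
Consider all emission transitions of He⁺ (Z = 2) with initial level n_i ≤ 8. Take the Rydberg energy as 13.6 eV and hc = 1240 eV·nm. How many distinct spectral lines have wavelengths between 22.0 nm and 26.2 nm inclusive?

6

Enumerate all n_i → n_f pairs with 1 ≤ n_f < n_i ≤ 8 and compute λ = 1240 / [13.6·4·(1/n_f² − 1/n_i²)].
Lines falling in [22.0, 26.2] nm: 8→1 (23.16 nm), 7→1 (23.27 nm), 6→1 (23.45 nm), 5→1 (23.74 nm), 4→1 (24.31 nm), 3→1 (25.64 nm).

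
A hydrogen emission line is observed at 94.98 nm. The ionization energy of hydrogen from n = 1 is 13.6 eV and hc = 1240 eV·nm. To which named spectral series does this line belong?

Lyman

ΔE = 1240/94.98 = 13.06 eV.
This matches 13.6 × (1/1² − 1/5²), so n_f = 1: the Lyman series.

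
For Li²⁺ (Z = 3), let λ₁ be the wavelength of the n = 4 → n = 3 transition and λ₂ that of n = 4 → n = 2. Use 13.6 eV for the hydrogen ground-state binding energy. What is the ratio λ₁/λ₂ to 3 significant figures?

λ ∝ 1/ΔE ∝ 1/(1/n_f² − 1/n_i²), and the Z² and hc factors cancel in the ratio.
λ₁/λ₂ = (1/2² − 1/4²)/(1/3² − 1/4²) = 0.1875/0.04861 = 3.86.

3.86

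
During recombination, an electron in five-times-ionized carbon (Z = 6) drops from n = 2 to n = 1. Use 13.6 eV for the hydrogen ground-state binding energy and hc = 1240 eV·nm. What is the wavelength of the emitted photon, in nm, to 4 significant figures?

3.377 nm

For Z = 6 the level energies scale as Z², so the effective Rydberg energy is 13.6 × 36 = 489.6 eV.
ΔE = 489.6 × (1/1² − 1/2²) = 489.6 × 0.7500 = 367.2 eV.
λ = hc/ΔE = 1240 / 367.2 = 3.377 nm.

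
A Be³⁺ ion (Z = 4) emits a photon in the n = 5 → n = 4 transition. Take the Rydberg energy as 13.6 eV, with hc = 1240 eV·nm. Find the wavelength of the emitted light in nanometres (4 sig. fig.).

253.3 nm

For Z = 4 the level energies scale as Z², so the effective Rydberg energy is 13.6 × 16 = 217.6 eV.
ΔE = 217.6 × (1/4² − 1/5²) = 217.6 × 0.02250 = 4.896 eV.
λ = hc/ΔE = 1240 / 4.896 = 253.3 nm.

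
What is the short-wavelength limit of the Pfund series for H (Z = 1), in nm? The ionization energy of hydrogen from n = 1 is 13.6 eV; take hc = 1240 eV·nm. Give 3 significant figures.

2280 nm

The Pfund series has lower level n_f = 5; the series limit corresponds to n_i → ∞.
ΔE_max = 13.6 × 1 / 5² = 0.5440 eV.
λ_min = 1240 / 0.5440 = 2280 nm.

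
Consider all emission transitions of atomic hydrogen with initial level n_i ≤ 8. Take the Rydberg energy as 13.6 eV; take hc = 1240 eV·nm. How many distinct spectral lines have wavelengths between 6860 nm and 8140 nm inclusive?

2

Enumerate all n_i → n_f pairs with 1 ≤ n_f < n_i ≤ 8 and compute λ = 1240 / [13.6·1·(1/n_f² − 1/n_i²)].
Lines falling in [6860, 8140] nm: 6→5 (7460 nm), 8→6 (7503 nm).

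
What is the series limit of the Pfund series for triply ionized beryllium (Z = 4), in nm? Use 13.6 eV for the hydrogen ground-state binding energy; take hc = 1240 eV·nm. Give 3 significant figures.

The Pfund series has lower level n_f = 5; the series limit corresponds to n_i → ∞.
ΔE_max = 13.6 × 16 / 5² = 8.704 eV.
λ_min = 1240 / 8.704 = 142 nm.

142 nm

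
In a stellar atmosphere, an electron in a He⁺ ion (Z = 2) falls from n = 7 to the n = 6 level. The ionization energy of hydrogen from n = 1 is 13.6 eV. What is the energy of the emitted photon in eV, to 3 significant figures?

0.401 eV

The Bohr energies scale as Z², so for Z = 2: E_n = −54.40/n² eV.
E_7 = −54.40/49 = −1.110 eV and E_6 = −54.40/36 = −1.511 eV.
The photon energy is |E_7 − E_6| = 0.401 eV.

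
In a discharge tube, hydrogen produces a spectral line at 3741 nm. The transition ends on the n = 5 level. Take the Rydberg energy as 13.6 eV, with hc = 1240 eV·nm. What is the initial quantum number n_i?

The photon energy is ΔE = hc/λ = 1240 / 3741 = 0.3315 eV.
With Z = 1, ΔE = 13.60 × (1/n_f² − 1/n_i²), so 1/n_f² − 1/n_i² = 0.02437.
With n_f = 5: 1/n_i² = 1/25 − 0.02437 = 0.01563, so n_i ≈ 8.00.

n_i = 8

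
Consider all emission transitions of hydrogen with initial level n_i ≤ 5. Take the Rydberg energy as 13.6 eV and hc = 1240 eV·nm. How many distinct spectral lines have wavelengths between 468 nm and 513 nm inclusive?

Enumerate all n_i → n_f pairs with 1 ≤ n_f < n_i ≤ 5 and compute λ = 1240 / [13.6·1·(1/n_f² − 1/n_i²)].
Lines falling in [468, 513] nm: 4→2 (486.3 nm).

1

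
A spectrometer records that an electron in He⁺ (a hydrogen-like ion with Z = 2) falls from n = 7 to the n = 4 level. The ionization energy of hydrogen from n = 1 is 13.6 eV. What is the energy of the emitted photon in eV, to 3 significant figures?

2.29 eV

The Bohr energies scale as Z², so for Z = 2: E_n = −54.40/n² eV.
E_7 = −54.40/49 = −1.110 eV and E_4 = −54.40/16 = −3.400 eV.
The photon energy is |E_7 − E_4| = 2.29 eV.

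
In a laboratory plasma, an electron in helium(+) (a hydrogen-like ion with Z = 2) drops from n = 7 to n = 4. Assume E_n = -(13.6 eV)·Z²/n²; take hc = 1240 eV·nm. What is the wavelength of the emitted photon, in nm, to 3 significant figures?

For Z = 2 the level energies scale as Z², so the effective Rydberg energy is 13.6 × 4 = 54.40 eV.
ΔE = 54.40 × (1/4² − 1/7²) = 54.40 × 0.04209 = 2.290 eV.
λ = hc/ΔE = 1240 / 2.290 = 542 nm.

542 nm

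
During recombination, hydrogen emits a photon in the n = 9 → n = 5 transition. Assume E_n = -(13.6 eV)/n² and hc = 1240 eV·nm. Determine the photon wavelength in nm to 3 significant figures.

3300 nm

ΔE = 13.60 × (1/5² − 1/9²) = 13.60 × 0.02765 = 0.3761 eV.
λ = hc/ΔE = 1240 / 0.3761 = 3300 nm.
This line belongs to the Pfund series.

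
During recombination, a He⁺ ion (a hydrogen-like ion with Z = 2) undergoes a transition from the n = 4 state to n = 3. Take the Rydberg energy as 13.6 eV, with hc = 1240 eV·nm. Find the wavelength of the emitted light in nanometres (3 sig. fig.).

For Z = 2 the level energies scale as Z², so the effective Rydberg energy is 13.6 × 4 = 54.40 eV.
ΔE = 54.40 × (1/3² − 1/4²) = 54.40 × 0.04861 = 2.644 eV.
λ = hc/ΔE = 1240 / 2.644 = 469 nm.

469 nm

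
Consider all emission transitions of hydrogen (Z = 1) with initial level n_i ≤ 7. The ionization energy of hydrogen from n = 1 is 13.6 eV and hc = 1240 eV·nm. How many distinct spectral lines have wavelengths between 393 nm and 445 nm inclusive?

Enumerate all n_i → n_f pairs with 1 ≤ n_f < n_i ≤ 7 and compute λ = 1240 / [13.6·1·(1/n_f² − 1/n_i²)].
Lines falling in [393, 445] nm: 7→2 (397.1 nm), 6→2 (410.3 nm), 5→2 (434.2 nm).

3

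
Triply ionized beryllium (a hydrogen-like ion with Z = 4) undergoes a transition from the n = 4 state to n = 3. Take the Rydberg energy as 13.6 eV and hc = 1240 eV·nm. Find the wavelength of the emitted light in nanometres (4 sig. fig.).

For Z = 4 the level energies scale as Z², so the effective Rydberg energy is 13.6 × 16 = 217.6 eV.
ΔE = 217.6 × (1/3² − 1/4²) = 217.6 × 0.04861 = 10.58 eV.
λ = hc/ΔE = 1240 / 10.58 = 117.2 nm.

117.2 nm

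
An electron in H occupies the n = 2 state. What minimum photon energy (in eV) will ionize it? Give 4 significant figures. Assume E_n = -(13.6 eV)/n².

3.400 eV

E_2 = −13.60/4 = −3.400 eV, so ionization (to E = 0) requires 3.400 eV.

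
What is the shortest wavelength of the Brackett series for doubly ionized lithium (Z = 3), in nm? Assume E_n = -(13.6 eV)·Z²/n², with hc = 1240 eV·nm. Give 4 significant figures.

The Brackett series has lower level n_f = 4; the series limit corresponds to n_i → ∞.
ΔE_max = 13.6 × 9 / 4² = 7.650 eV.
λ_min = 1240 / 7.650 = 162.1 nm.

162.1 nm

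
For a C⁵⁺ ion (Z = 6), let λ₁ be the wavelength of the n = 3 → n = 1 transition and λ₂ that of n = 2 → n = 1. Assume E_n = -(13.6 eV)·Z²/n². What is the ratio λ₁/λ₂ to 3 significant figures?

λ ∝ 1/ΔE ∝ 1/(1/n_f² − 1/n_i²), and the Z² and hc factors cancel in the ratio.
λ₁/λ₂ = (1/1² − 1/2²)/(1/1² − 1/3²) = 0.7500/0.8889 = 0.844.

0.844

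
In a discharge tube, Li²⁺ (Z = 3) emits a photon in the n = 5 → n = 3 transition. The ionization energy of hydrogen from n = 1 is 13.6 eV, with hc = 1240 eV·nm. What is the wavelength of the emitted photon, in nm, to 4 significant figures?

For Z = 3 the level energies scale as Z², so the effective Rydberg energy is 13.6 × 9 = 122.4 eV.
ΔE = 122.4 × (1/3² − 1/5²) = 122.4 × 0.07111 = 8.704 eV.
λ = hc/ΔE = 1240 / 8.704 = 142.5 nm.

142.5 nm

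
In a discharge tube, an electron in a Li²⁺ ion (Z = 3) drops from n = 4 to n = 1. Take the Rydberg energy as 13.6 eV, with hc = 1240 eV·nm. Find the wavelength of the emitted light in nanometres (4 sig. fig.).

10.81 nm

For Z = 3 the level energies scale as Z², so the effective Rydberg energy is 13.6 × 9 = 122.4 eV.
ΔE = 122.4 × (1/1² − 1/4²) = 122.4 × 0.9375 = 114.8 eV.
λ = hc/ΔE = 1240 / 114.8 = 10.81 nm.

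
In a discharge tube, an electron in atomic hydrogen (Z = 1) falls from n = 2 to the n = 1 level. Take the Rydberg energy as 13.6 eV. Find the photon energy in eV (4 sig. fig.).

E_2 = −13.60/4 = −3.400 eV and E_1 = −13.60/1 = −13.60 eV.
The photon energy is |E_2 − E_1| = 10.20 eV.

10.20 eV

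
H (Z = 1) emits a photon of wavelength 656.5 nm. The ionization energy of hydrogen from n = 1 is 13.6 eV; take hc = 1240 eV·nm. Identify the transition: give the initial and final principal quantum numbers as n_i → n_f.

The photon energy is ΔE = hc/λ = 1240 / 656.5 = 1.889 eV.
With Z = 1, ΔE = 13.60 × (1/n_f² − 1/n_i²), so 1/n_f² − 1/n_i² = 0.1389.
Trying n_f = 2 gives 1/n_i² = 0.1111, i.e. n_i ≈ 3; this pair matches.

n_i = 3, n_f = 2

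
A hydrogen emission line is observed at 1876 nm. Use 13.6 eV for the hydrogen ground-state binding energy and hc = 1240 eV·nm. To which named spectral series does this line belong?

ΔE = 1240/1876 = 0.6610 eV.
This matches 13.6 × (1/3² − 1/4²), so n_f = 3: the Paschen series.

Paschen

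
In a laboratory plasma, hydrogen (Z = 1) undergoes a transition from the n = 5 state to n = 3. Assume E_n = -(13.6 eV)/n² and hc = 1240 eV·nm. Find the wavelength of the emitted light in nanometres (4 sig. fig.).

ΔE = 13.60 × (1/3² − 1/5²) = 13.60 × 0.07111 = 0.9671 eV.
λ = hc/ΔE = 1240 / 0.9671 = 1282 nm.
This line belongs to the Paschen series.

1282 nm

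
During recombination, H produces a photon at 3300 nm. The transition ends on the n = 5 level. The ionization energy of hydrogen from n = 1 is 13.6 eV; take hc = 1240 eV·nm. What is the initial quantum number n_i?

n_i = 9

The photon energy is ΔE = hc/λ = 1240 / 3300 = 0.3758 eV.
With Z = 1, ΔE = 13.60 × (1/n_f² − 1/n_i²), so 1/n_f² − 1/n_i² = 0.02763.
With n_f = 5: 1/n_i² = 1/25 − 0.02763 = 0.01237, so n_i ≈ 8.99.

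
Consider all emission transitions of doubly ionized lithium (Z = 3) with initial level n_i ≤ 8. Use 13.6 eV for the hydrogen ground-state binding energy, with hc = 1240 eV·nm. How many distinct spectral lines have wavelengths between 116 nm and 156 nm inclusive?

2

Enumerate all n_i → n_f pairs with 1 ≤ n_f < n_i ≤ 8 and compute λ = 1240 / [13.6·9·(1/n_f² − 1/n_i²)].
Lines falling in [116, 156] nm: 6→3 (121.6 nm), 5→3 (142.5 nm).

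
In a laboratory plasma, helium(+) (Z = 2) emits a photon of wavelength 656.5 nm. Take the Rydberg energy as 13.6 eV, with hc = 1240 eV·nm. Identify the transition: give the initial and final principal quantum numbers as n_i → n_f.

n_i = 6, n_f = 4

The photon energy is ΔE = hc/λ = 1240 / 656.5 = 1.889 eV.
With Z = 2, ΔE = 54.40 × (1/n_f² − 1/n_i²), so 1/n_f² − 1/n_i² = 0.03472.
Trying n_f = 4 gives 1/n_i² = 0.02778, i.e. n_i ≈ 6; this pair matches.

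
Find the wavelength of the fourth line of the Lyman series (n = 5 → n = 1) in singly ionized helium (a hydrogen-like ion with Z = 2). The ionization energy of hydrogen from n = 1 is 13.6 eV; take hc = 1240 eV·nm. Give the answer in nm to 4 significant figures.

23.74 nm

The Lyman series terminates on n_f = 1; the fourth line has n_i = 1+4 = 5.
ΔE = 54.40 × (1/1² − 1/5²) = 52.22 eV.
λ = 1240 / 52.22 = 23.74 nm.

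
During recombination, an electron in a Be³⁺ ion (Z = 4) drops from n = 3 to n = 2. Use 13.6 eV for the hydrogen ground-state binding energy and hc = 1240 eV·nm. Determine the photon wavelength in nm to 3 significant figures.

For Z = 4 the level energies scale as Z², so the effective Rydberg energy is 13.6 × 16 = 217.6 eV.
ΔE = 217.6 × (1/2² − 1/3²) = 217.6 × 0.1389 = 30.22 eV.
λ = hc/ΔE = 1240 / 30.22 = 41.0 nm.

41.0 nm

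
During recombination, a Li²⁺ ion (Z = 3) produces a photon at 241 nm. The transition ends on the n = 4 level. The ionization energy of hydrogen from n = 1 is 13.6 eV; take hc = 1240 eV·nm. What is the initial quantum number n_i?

n_i = 7

The photon energy is ΔE = hc/λ = 1240 / 241 = 5.145 eV.
With Z = 3, ΔE = 122.4 × (1/n_f² − 1/n_i²), so 1/n_f² − 1/n_i² = 0.04204.
With n_f = 4: 1/n_i² = 1/16 − 0.04204 = 0.02046, so n_i ≈ 6.99.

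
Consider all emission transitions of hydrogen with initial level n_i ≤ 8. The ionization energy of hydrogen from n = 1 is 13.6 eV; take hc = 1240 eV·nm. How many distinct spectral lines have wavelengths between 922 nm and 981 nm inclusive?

Enumerate all n_i → n_f pairs with 1 ≤ n_f < n_i ≤ 8 and compute λ = 1240 / [13.6·1·(1/n_f² − 1/n_i²)].
Lines falling in [922, 981] nm: 8→3 (954.9 nm).

1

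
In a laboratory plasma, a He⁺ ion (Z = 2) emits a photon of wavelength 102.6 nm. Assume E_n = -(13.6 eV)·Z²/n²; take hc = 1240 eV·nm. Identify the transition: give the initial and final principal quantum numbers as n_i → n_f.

n_i = 6, n_f = 2

The photon energy is ΔE = hc/λ = 1240 / 102.6 = 12.09 eV.
With Z = 2, ΔE = 54.40 × (1/n_f² − 1/n_i²), so 1/n_f² − 1/n_i² = 0.2222.
Trying n_f = 2 gives 1/n_i² = 0.02784, i.e. n_i ≈ 6; this pair matches.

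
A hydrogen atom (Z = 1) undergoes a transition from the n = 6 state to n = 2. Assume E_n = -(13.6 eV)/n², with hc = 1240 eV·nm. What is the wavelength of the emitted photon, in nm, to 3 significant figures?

ΔE = 13.60 × (1/2² − 1/6²) = 13.60 × 0.2222 = 3.022 eV.
λ = hc/ΔE = 1240 / 3.022 = 410 nm.
This line belongs to the Balmer series.

410 nm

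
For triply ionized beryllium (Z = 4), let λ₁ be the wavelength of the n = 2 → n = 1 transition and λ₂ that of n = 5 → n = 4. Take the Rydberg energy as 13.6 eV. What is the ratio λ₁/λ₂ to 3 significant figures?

0.0300

λ ∝ 1/ΔE ∝ 1/(1/n_f² − 1/n_i²), and the Z² and hc factors cancel in the ratio.
λ₁/λ₂ = (1/4² − 1/5²)/(1/1² − 1/2²) = 0.02250/0.7500 = 0.0300.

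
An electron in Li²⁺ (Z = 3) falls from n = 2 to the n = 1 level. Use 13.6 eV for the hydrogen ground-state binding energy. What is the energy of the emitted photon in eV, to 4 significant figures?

91.80 eV

The Bohr energies scale as Z², so for Z = 3: E_n = −122.4/n² eV.
E_2 = −122.4/4 = −30.60 eV and E_1 = −122.4/1 = −122.4 eV.
The photon energy is |E_2 − E_1| = 91.80 eV.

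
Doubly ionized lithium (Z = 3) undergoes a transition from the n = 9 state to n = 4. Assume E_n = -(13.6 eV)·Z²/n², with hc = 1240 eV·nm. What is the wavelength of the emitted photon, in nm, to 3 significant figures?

For Z = 3 the level energies scale as Z², so the effective Rydberg energy is 13.6 × 9 = 122.4 eV.
ΔE = 122.4 × (1/4² − 1/9²) = 122.4 × 0.05015 = 6.139 eV.
λ = hc/ΔE = 1240 / 6.139 = 202 nm.

202 nm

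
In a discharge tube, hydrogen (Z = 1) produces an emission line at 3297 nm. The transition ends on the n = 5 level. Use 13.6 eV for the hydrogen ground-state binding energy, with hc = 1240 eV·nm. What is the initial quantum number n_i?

The photon energy is ΔE = hc/λ = 1240 / 3297 = 0.3761 eV.
With Z = 1, ΔE = 13.60 × (1/n_f² − 1/n_i²), so 1/n_f² − 1/n_i² = 0.02765.
With n_f = 5: 1/n_i² = 1/25 − 0.02765 = 0.01235, so n_i ≈ 9.00.

n_i = 9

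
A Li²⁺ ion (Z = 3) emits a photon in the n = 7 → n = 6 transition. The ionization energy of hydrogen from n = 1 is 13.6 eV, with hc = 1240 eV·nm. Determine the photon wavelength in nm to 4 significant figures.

1375 nm

For Z = 3 the level energies scale as Z², so the effective Rydberg energy is 13.6 × 9 = 122.4 eV.
ΔE = 122.4 × (1/6² − 1/7²) = 122.4 × 0.007370 = 0.9020 eV.
λ = hc/ΔE = 1240 / 0.9020 = 1375 nm.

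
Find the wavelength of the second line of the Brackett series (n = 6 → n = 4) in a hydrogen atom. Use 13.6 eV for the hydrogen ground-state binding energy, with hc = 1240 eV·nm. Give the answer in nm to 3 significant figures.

2630 nm

The Brackett series terminates on n_f = 4; the second line has n_i = 4+2 = 6.
ΔE = 13.60 × (1/4² − 1/6²) = 0.4722 eV.
λ = 1240 / 0.4722 = 2630 nm.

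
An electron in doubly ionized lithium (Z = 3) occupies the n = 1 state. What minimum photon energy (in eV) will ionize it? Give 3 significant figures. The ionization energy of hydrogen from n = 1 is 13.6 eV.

E_n = −13.6 Z²/n² = −122.4/n² eV for Z = 3.
E_1 = −122.4/1 = −122 eV, so ionization (to E = 0) requires 122 eV.

122 eV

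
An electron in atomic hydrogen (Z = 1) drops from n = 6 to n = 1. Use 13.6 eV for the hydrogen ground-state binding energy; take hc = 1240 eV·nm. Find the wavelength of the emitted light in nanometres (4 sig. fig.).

93.78 nm

ΔE = 13.60 × (1/1² − 1/6²) = 13.60 × 0.9722 = 13.22 eV.
λ = hc/ΔE = 1240 / 13.22 = 93.78 nm.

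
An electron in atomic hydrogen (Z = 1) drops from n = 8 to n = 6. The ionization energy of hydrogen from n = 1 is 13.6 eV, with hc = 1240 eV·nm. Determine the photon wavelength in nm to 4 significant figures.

ΔE = 13.60 × (1/6² − 1/8²) = 13.60 × 0.01215 = 0.1653 eV.
λ = hc/ΔE = 1240 / 0.1653 = 7503 nm.

7503 nm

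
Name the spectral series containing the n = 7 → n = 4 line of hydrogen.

Brackett

The series is set by the lower level: n_f = 4 is the Brackett series.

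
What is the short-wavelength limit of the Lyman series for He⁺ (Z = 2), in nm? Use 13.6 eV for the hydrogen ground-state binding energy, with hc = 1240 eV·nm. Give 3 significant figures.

22.8 nm

The Lyman series has lower level n_f = 1; the series limit corresponds to n_i → ∞.
ΔE_max = 13.6 × 4 / 1² = 54.40 eV.
λ_min = 1240 / 54.40 = 22.8 nm.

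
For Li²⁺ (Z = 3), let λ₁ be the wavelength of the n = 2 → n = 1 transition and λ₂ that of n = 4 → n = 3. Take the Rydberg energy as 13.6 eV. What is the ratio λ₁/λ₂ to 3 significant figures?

λ ∝ 1/ΔE ∝ 1/(1/n_f² − 1/n_i²), and the Z² and hc factors cancel in the ratio.
λ₁/λ₂ = (1/3² − 1/4²)/(1/1² − 1/2²) = 0.04861/0.7500 = 0.0648.

0.0648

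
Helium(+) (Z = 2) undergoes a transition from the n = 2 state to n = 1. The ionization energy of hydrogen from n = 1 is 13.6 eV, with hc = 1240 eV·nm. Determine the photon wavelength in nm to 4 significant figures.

30.39 nm

For Z = 2 the level energies scale as Z², so the effective Rydberg energy is 13.6 × 4 = 54.40 eV.
ΔE = 54.40 × (1/1² − 1/2²) = 54.40 × 0.7500 = 40.80 eV.
λ = hc/ΔE = 1240 / 40.80 = 30.39 nm.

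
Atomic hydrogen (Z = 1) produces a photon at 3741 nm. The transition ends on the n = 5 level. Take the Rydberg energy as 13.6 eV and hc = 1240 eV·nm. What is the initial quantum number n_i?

n_i = 8

The photon energy is ΔE = hc/λ = 1240 / 3741 = 0.3315 eV.
With Z = 1, ΔE = 13.60 × (1/n_f² − 1/n_i²), so 1/n_f² − 1/n_i² = 0.02437.
With n_f = 5: 1/n_i² = 1/25 − 0.02437 = 0.01563, so n_i ≈ 8.00.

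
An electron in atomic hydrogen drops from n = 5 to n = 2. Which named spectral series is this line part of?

The series is set by the lower level: n_f = 2 is the Balmer series.

Balmer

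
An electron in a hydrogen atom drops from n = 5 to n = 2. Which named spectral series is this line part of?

The series is set by the lower level: n_f = 2 is the Balmer series.

Balmer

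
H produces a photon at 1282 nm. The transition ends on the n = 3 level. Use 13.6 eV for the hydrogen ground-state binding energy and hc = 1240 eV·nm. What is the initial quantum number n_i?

n_i = 5

The photon energy is ΔE = hc/λ = 1240 / 1282 = 0.9672 eV.
With Z = 1, ΔE = 13.60 × (1/n_f² − 1/n_i²), so 1/n_f² − 1/n_i² = 0.07112.
With n_f = 3: 1/n_i² = 1/9 − 0.07112 = 0.03999, so n_i ≈ 5.00.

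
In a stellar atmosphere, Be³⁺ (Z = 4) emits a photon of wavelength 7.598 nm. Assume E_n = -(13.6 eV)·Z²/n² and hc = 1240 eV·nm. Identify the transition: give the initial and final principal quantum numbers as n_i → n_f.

The photon energy is ΔE = hc/λ = 1240 / 7.598 = 163.2 eV.
With Z = 4, ΔE = 217.6 × (1/n_f² − 1/n_i²), so 1/n_f² − 1/n_i² = 0.7500.
Trying n_f = 1 gives 1/n_i² = 0.2500, i.e. n_i ≈ 2; this pair matches.

n_i = 2, n_f = 1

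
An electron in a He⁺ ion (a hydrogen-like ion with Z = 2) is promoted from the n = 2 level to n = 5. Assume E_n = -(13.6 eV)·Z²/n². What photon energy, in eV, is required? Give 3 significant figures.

11.4 eV

The Bohr energies scale as Z², so for Z = 2: E_n = −54.40/n² eV.
E_5 = −54.40/25 = −2.176 eV and E_2 = −54.40/4 = −13.60 eV.
The photon energy is |E_5 − E_2| = 11.4 eV.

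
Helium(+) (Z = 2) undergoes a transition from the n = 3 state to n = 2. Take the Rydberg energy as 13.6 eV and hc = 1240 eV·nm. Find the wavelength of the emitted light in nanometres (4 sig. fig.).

164.1 nm

For Z = 2 the level energies scale as Z², so the effective Rydberg energy is 13.6 × 4 = 54.40 eV.
ΔE = 54.40 × (1/2² − 1/3²) = 54.40 × 0.1389 = 7.556 eV.
λ = hc/ΔE = 1240 / 7.556 = 164.1 nm.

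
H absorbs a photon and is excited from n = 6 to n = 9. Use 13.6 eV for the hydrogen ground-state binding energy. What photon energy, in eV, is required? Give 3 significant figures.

0.210 eV

E_9 = −13.60/81 = −0.1679 eV and E_6 = −13.60/36 = −0.3778 eV.
The photon energy is |E_9 − E_6| = 0.210 eV.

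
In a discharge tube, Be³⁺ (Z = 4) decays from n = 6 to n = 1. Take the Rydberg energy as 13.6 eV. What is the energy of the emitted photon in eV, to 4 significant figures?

211.6 eV

The Bohr energies scale as Z², so for Z = 4: E_n = −217.6/n² eV.
E_6 = −217.6/36 = −6.044 eV and E_1 = −217.6/1 = −217.6 eV.
The photon energy is |E_6 − E_1| = 211.6 eV.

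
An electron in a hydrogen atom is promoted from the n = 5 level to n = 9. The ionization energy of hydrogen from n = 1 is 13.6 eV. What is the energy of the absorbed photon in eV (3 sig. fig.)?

E_9 = −13.60/81 = −0.1679 eV and E_5 = −13.60/25 = −0.5440 eV.
The photon energy is |E_9 − E_5| = 0.376 eV.

0.376 eV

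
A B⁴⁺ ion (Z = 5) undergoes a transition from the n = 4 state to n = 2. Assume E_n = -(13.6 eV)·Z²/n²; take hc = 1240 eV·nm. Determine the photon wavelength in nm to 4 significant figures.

For Z = 5 the level energies scale as Z², so the effective Rydberg energy is 13.6 × 25 = 340.0 eV.
ΔE = 340.0 × (1/2² − 1/4²) = 340.0 × 0.1875 = 63.75 eV.
λ = hc/ΔE = 1240 / 63.75 = 19.45 nm.

19.45 nm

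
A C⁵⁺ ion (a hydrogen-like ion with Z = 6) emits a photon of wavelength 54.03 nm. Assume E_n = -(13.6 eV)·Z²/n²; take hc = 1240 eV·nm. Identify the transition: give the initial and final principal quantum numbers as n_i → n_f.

The photon energy is ΔE = hc/λ = 1240 / 54.03 = 22.95 eV.
With Z = 6, ΔE = 489.6 × (1/n_f² − 1/n_i²), so 1/n_f² − 1/n_i² = 0.04688.
Trying n_f = 4 gives 1/n_i² = 0.01562, i.e. n_i ≈ 8; this pair matches.

n_i = 8, n_f = 4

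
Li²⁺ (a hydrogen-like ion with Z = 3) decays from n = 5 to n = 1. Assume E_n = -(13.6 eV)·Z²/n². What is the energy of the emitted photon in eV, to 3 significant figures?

118 eV

The Bohr energies scale as Z², so for Z = 3: E_n = −122.4/n² eV.
E_5 = −122.4/25 = −4.896 eV and E_1 = −122.4/1 = −122.4 eV.
The photon energy is |E_5 − E_1| = 118 eV.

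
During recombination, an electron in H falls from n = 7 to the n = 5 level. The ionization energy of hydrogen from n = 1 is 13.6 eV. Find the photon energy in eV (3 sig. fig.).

E_7 = −13.60/49 = −0.2776 eV and E_5 = −13.60/25 = −0.5440 eV.
The photon energy is |E_7 − E_5| = 0.266 eV.

0.266 eV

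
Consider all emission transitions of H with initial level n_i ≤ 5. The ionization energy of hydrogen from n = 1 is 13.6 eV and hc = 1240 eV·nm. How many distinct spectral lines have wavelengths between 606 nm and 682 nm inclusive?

Enumerate all n_i → n_f pairs with 1 ≤ n_f < n_i ≤ 5 and compute λ = 1240 / [13.6·1·(1/n_f² − 1/n_i²)].
Lines falling in [606, 682] nm: 3→2 (656.5 nm).

1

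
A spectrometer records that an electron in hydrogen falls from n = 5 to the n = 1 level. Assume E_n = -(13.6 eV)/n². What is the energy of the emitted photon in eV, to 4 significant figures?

13.06 eV

E_5 = −13.60/25 = −0.5440 eV and E_1 = −13.60/1 = −13.60 eV.
The photon energy is |E_5 − E_1| = 13.06 eV.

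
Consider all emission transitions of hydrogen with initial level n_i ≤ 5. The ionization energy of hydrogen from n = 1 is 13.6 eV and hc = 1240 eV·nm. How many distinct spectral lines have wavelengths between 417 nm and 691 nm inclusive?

3

Enumerate all n_i → n_f pairs with 1 ≤ n_f < n_i ≤ 5 and compute λ = 1240 / [13.6·1·(1/n_f² − 1/n_i²)].
Lines falling in [417, 691] nm: 5→2 (434.2 nm), 4→2 (486.3 nm), 3→2 (656.5 nm).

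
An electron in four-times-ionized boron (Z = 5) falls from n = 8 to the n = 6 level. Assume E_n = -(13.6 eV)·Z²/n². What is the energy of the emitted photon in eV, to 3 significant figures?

The Bohr energies scale as Z², so for Z = 5: E_n = −340.0/n² eV.
E_8 = −340.0/64 = −5.313 eV and E_6 = −340.0/36 = −9.444 eV.
The photon energy is |E_8 − E_6| = 4.13 eV.

4.13 eV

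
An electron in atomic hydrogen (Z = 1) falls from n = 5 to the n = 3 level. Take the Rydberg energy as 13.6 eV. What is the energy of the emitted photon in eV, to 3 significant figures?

E_5 = −13.60/25 = −0.5440 eV and E_3 = −13.60/9 = −1.511 eV.
The photon energy is |E_5 − E_3| = 0.967 eV.

0.967 eV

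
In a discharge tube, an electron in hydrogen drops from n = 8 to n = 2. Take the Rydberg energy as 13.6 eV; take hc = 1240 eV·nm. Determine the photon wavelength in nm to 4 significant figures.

ΔE = 13.60 × (1/2² − 1/8²) = 13.60 × 0.2344 = 3.188 eV.
λ = hc/ΔE = 1240 / 3.188 = 389.0 nm.

389.0 nm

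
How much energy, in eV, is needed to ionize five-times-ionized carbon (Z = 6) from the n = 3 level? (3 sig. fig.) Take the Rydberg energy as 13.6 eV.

54.4 eV

E_n = −13.6 Z²/n² = −489.6/n² eV for Z = 6.
E_3 = −489.6/9 = −54.4 eV, so ionization (to E = 0) requires 54.4 eV.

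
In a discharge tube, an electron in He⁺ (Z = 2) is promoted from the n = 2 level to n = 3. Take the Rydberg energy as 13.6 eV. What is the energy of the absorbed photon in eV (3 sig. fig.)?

7.56 eV

The Bohr energies scale as Z², so for Z = 2: E_n = −54.40/n² eV.
E_3 = −54.40/9 = −6.044 eV and E_2 = −54.40/4 = −13.60 eV.
The photon energy is |E_3 − E_2| = 7.56 eV.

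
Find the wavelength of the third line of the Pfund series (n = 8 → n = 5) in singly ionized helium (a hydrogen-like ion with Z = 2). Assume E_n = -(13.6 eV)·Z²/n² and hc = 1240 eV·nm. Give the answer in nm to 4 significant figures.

935.1 nm

The Pfund series terminates on n_f = 5; the third line has n_i = 5+3 = 8.
ΔE = 54.40 × (1/5² − 1/8²) = 1.326 eV.
λ = 1240 / 1.326 = 935.1 nm.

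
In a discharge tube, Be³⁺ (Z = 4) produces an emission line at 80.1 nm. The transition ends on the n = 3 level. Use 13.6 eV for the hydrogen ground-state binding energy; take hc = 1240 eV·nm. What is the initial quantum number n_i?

n_i = 5

The photon energy is ΔE = hc/λ = 1240 / 80.1 = 15.48 eV.
With Z = 4, ΔE = 217.6 × (1/n_f² − 1/n_i²), so 1/n_f² − 1/n_i² = 0.07114.
With n_f = 3: 1/n_i² = 1/9 − 0.07114 = 0.03997, so n_i ≈ 5.00.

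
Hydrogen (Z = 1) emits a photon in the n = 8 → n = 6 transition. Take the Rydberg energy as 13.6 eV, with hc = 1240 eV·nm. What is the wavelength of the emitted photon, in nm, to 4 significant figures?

7503 nm

ΔE = 13.60 × (1/6² − 1/8²) = 13.60 × 0.01215 = 0.1653 eV.
λ = hc/ΔE = 1240 / 0.1653 = 7503 nm.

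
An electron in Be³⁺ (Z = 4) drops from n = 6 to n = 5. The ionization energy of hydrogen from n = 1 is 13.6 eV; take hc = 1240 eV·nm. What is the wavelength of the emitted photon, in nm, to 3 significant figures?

For Z = 4 the level energies scale as Z², so the effective Rydberg energy is 13.6 × 16 = 217.6 eV.
ΔE = 217.6 × (1/5² − 1/6²) = 217.6 × 0.01222 = 2.660 eV.
λ = hc/ΔE = 1240 / 2.660 = 466 nm.

466 nm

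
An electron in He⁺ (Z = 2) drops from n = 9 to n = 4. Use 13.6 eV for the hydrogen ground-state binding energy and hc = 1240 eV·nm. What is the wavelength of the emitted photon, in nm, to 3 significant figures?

454 nm

For Z = 2 the level energies scale as Z², so the effective Rydberg energy is 13.6 × 4 = 54.40 eV.
ΔE = 54.40 × (1/4² − 1/9²) = 54.40 × 0.05015 = 2.728 eV.
λ = hc/ΔE = 1240 / 2.728 = 454 nm.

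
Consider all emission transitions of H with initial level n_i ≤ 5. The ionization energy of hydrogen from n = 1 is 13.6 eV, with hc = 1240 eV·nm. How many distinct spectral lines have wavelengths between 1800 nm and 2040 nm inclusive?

Enumerate all n_i → n_f pairs with 1 ≤ n_f < n_i ≤ 5 and compute λ = 1240 / [13.6·1·(1/n_f² − 1/n_i²)].
Lines falling in [1800, 2040] nm: 4→3 (1876 nm).

1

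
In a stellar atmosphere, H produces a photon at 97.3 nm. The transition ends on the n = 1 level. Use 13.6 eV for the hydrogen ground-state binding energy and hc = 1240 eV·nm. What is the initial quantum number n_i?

n_i = 4

The photon energy is ΔE = hc/λ = 1240 / 97.3 = 12.74 eV.
With Z = 1, ΔE = 13.60 × (1/n_f² − 1/n_i²), so 1/n_f² − 1/n_i² = 0.9371.
With n_f = 1: 1/n_i² = 1/1 − 0.9371 = 0.06293, so n_i ≈ 3.99.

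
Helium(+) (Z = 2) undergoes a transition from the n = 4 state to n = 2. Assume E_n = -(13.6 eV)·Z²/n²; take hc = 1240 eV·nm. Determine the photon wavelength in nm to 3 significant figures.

For Z = 2 the level energies scale as Z², so the effective Rydberg energy is 13.6 × 4 = 54.40 eV.
ΔE = 54.40 × (1/2² − 1/4²) = 54.40 × 0.1875 = 10.20 eV.
λ = hc/ΔE = 1240 / 10.20 = 122 nm.

122 nm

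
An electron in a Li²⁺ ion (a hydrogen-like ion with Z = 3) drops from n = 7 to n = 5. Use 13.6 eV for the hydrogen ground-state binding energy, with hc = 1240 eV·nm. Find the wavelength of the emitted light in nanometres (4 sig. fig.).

For Z = 3 the level energies scale as Z², so the effective Rydberg energy is 13.6 × 9 = 122.4 eV.
ΔE = 122.4 × (1/5² − 1/7²) = 122.4 × 0.01959 = 2.398 eV.
λ = hc/ΔE = 1240 / 2.398 = 517.1 nm.

517.1 nm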